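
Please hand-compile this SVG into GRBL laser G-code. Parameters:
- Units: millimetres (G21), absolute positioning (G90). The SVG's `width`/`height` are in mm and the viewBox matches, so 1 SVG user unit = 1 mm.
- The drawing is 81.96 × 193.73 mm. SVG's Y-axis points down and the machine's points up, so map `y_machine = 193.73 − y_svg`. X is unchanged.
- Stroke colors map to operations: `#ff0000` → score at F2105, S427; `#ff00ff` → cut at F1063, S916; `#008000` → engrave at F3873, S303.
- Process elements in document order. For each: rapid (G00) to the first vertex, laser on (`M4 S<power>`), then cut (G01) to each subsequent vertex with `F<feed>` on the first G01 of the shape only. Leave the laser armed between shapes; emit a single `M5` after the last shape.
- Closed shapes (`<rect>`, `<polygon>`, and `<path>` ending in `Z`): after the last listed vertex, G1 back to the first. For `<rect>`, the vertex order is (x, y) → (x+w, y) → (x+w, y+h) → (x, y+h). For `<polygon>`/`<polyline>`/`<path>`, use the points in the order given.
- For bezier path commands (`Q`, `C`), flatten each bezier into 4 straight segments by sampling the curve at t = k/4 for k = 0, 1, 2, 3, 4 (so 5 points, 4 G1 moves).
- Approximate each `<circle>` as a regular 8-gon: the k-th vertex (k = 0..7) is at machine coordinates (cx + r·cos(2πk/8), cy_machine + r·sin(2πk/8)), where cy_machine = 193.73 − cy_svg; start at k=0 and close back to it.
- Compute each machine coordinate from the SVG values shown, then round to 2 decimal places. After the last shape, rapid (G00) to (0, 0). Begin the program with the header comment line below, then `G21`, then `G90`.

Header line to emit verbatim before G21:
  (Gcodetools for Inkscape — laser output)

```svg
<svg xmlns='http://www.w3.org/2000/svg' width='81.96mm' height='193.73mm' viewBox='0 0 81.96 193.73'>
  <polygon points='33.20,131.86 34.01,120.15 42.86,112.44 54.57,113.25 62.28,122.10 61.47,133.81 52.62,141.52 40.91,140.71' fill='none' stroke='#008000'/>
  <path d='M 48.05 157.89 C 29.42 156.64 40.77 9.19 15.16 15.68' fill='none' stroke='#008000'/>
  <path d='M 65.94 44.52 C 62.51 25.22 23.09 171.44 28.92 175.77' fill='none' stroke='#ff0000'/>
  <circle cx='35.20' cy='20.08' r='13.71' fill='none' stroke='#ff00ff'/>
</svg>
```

viewBox `0 0 81.96 193.73` with mm width/height → 1 unit = 1 mm. Flip: y_m = 193.73 − y_svg.

**Shape 1** — `<polygon>` regular polygon, stroke `#008000` → engrave (S303, F3873). Machine vertices: (33.20,61.87) → (34.01,73.58) → (42.86,81.29) → (54.57,80.48) → (62.28,71.63) → (61.47,59.92) → (52.62,52.21) → (40.91,53.02) → (33.20,61.87). Closed: final G1 returns to the first vertex.

**Shape 2** — `<path>` cubic bezier, stroke `#008000` → engrave (S303, F3873). Control points (SVG): P0=(48.05,157.89), P1=(29.42,156.64), P2=(40.77,9.19), P3=(15.16,15.68); sampled at t=k/4. Machine vertices: (48.05,35.84) → (38.65,59.50) → (34.22,109.85) → (28.48,158.74) → (15.16,178.05). Open path.

**Shape 3** — `<path>` cubic bezier, stroke `#ff0000` → score (S427, F2105). Control points (SVG): P0=(65.94,44.52), P1=(62.51,25.22), P2=(23.09,171.44), P3=(28.92,175.77); sampled at t=k/4. Machine vertices: (65.94,149.21) → (57.89,137.45) → (43.96,92.45) → (31.76,43.01) → (28.92,17.96). Open path.

**Shape 4** — `<circle>` circle, stroke `#ff00ff` → cut (S916, F1063). Machine vertices: (48.91,173.65) → (44.89,183.34) → (35.20,187.36) → (25.51,183.34) → (21.49,173.65) → (25.51,163.96) → (35.20,159.94) → (44.89,163.96) → (48.91,173.65). Closed: final G1 returns to the first vertex.

(Gcodetools for Inkscape — laser output)
G21
G90
G00 X33.20 Y61.87
M4 S303
G01 X34.01 Y73.58 F3873
G01 X42.86 Y81.29
G01 X54.57 Y80.48
G01 X62.28 Y71.63
G01 X61.47 Y59.92
G01 X52.62 Y52.21
G01 X40.91 Y53.02
G01 X33.20 Y61.87
G00 X48.05 Y35.84
M4 S303
G01 X38.65 Y59.50 F3873
G01 X34.22 Y109.85
G01 X28.48 Y158.74
G01 X15.16 Y178.05
G00 X65.94 Y149.21
M4 S427
G01 X57.89 Y137.45 F2105
G01 X43.96 Y92.45
G01 X31.76 Y43.01
G01 X28.92 Y17.96
G00 X48.91 Y173.65
M4 S916
G01 X44.89 Y183.34 F1063
G01 X35.20 Y187.36
G01 X25.51 Y183.34
G01 X21.49 Y173.65
G01 X25.51 Y163.96
G01 X35.20 Y159.94
G01 X44.89 Y163.96
G01 X48.91 Y173.65
M5
G00 X0.00 Y0.00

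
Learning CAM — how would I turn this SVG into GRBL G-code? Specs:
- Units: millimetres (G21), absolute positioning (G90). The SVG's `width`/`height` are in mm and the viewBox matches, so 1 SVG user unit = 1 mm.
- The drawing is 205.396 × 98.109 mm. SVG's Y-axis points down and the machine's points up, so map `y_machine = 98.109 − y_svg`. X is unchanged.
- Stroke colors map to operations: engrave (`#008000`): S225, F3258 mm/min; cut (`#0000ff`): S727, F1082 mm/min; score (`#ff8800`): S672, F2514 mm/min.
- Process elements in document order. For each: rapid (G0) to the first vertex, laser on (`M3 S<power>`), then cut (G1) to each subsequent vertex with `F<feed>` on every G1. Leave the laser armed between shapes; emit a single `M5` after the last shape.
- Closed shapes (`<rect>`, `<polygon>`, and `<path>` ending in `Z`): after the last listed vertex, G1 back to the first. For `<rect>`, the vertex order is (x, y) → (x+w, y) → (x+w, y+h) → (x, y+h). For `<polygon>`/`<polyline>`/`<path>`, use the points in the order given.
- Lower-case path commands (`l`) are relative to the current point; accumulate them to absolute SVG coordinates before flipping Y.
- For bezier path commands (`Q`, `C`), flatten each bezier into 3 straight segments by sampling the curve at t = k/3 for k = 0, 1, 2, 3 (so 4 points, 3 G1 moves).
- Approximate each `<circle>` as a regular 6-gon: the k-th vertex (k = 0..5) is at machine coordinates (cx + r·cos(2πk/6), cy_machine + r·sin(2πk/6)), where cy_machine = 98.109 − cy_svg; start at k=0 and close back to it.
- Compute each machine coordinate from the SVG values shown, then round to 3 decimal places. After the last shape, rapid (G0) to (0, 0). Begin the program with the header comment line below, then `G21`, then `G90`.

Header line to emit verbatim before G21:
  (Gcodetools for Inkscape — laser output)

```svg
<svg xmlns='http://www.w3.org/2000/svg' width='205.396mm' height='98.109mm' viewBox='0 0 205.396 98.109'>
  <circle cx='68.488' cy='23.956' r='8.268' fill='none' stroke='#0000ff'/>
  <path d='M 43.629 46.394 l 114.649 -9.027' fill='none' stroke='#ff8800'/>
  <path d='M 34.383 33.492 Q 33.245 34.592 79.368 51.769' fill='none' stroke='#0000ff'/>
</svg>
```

(Gcodetools for Inkscape — laser output)
G21
G90
G0 X76.756 Y74.153
M3 S727
G1 X72.622 Y81.313 F1082
G1 X64.354 Y81.313 F1082
G1 X60.220 Y74.153 F1082
G1 X64.354 Y66.993 F1082
G1 X72.622 Y66.993 F1082
G1 X76.756 Y74.153 F1082
G0 X43.629 Y51.715
M3 S672
G1 X158.278 Y60.742 F2514
G0 X34.383 Y64.617
M3 S727
G1 X38.876 Y62.097 F1082
G1 X53.871 Y56.005 F1082
G1 X79.368 Y46.340 F1082
M5
G0 X0.000 Y0.000

1 u = 1 mm; y_m = 98.109 − y.

[1] `<circle>` circle, #0000ff→cut S727 F1082: (76.756,74.153) → (72.622,81.313) → (64.354,81.313) → (60.220,74.153) → (64.354,66.993) → (72.622,66.993) → (76.756,74.153) (closed)

[2] `<path>` line segment, #ff8800→score S672 F2514: (43.629,51.715) → (158.278,60.742)

[3] `<path>` quadratic bezier, #0000ff→cut S727 F1082: (34.383,64.617) → (38.876,62.097) → (53.871,56.005) → (79.368,46.340)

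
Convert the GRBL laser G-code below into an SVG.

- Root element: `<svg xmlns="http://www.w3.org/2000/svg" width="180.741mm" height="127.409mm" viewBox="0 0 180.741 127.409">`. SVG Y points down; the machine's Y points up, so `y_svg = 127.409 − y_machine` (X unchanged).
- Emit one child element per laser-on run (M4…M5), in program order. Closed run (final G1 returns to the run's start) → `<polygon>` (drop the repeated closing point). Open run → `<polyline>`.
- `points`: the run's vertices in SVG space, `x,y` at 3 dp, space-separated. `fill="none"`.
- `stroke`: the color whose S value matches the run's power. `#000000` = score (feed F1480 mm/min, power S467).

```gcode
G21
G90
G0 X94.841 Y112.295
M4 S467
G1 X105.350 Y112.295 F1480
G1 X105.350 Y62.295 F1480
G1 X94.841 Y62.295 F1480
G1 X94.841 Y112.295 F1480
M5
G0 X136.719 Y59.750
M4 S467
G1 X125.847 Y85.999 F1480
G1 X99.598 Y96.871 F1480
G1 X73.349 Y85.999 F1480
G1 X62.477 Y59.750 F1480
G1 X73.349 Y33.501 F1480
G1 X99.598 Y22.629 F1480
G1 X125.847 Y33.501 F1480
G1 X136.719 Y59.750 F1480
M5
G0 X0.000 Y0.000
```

Machine Y-up, SVG Y-down with viewBox height 127.409, so y_svg = 127.409 − y_machine; X carries over. Every run uses S467, so all elements get stroke `#000000` (score).

Run 1: The run returns to its start, so emit a `<polygon>` with points (Y-flipped): 94.841,15.114 105.350,15.114 105.350,65.114 94.841,65.114.

Run 2: The run returns to its start, so emit a `<polygon>` with points (Y-flipped): 136.719,67.659 125.847,41.410 99.598,30.538 73.349,41.410 62.477,67.659 73.349,93.908 99.598,104.780 125.847,93.908.

<svg xmlns="http://www.w3.org/2000/svg" width="180.741mm" height="127.409mm" viewBox="0 0 180.741 127.409">
  <polygon points="94.841,15.114 105.350,15.114 105.350,65.114 94.841,65.114" fill="none" stroke="#000000"/>
  <polygon points="136.719,67.659 125.847,41.410 99.598,30.538 73.349,41.410 62.477,67.659 73.349,93.908 99.598,104.780 125.847,93.908" fill="none" stroke="#000000"/>
</svg>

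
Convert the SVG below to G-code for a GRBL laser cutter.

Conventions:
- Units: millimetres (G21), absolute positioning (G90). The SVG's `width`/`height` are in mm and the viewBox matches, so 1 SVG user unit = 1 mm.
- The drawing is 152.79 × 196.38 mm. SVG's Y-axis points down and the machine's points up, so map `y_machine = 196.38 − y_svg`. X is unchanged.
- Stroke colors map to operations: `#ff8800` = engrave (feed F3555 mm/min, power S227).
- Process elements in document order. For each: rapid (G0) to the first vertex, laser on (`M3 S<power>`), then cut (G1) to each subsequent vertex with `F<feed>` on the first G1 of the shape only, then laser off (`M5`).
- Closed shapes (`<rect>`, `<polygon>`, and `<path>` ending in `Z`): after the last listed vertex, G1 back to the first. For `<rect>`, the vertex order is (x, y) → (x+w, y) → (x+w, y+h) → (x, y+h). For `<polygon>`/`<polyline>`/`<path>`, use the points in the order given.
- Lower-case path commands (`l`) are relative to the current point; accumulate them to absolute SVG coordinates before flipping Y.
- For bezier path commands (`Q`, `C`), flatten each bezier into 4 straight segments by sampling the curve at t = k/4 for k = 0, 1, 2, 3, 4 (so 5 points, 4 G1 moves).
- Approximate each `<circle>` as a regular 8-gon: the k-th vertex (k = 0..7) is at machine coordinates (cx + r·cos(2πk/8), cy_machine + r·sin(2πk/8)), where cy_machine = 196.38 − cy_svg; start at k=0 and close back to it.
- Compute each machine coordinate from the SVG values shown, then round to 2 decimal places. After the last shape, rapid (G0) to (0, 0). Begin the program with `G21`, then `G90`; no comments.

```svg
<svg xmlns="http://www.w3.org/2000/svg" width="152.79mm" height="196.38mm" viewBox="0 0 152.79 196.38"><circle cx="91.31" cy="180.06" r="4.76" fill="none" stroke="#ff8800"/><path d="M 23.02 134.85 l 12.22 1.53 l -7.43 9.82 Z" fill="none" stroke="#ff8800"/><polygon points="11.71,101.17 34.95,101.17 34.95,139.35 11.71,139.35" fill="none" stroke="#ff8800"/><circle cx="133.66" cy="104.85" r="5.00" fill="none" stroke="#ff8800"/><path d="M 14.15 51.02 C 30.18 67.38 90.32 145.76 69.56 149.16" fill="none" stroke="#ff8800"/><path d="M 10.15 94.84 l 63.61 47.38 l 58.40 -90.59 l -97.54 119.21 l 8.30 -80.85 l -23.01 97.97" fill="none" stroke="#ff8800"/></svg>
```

viewBox `0 0 152.79 196.38` with mm width/height → 1 unit = 1 mm. Flip: y_m = 196.38 − y_svg.

**Shape 1** — `<circle>` circle, stroke `#ff8800` → engrave (S227, F3555). Machine vertices: (96.07,16.32) → (94.68,19.69) → (91.31,21.08) → (87.94,19.69) → (86.55,16.32) → (87.94,12.95) → (91.31,11.56) → (94.68,12.95) → (96.07,16.32). Closed: final G1 returns to the first vertex.

**Shape 2** — `<path>` regular polygon, stroke `#ff8800` → engrave (S227, F3555). Machine vertices: (23.02,61.53) → (35.24,60.00) → (27.81,50.18) → (23.02,61.53). Closed: final G1 returns to the first vertex.

**Shape 3** — `<polygon>` rectangle, stroke `#ff8800` → engrave (S227, F3555). Machine vertices: (11.71,95.21) → (34.95,95.21) → (34.95,57.03) → (11.71,57.03) → (11.71,95.21). Closed: final G1 returns to the first vertex.

**Shape 4** — `<circle>` circle, stroke `#ff8800` → engrave (S227, F3555). Machine vertices: (138.66,91.53) → (137.20,95.07) → (133.66,96.53) → (130.12,95.07) → (128.66,91.53) → (130.12,87.99) → (133.66,86.53) → (137.20,87.99) → (138.66,91.53). Closed: final G1 returns to the first vertex.

**Shape 5** — `<path>` cubic bezier, stroke `#ff8800` → engrave (S227, F3555). Control points (SVG): P0=(14.15,51.02), P1=(30.18,67.38), P2=(90.32,145.76), P3=(69.56,149.16); sampled at t=k/4. Machine vertices: (14.15,145.36) → (32.49,123.60) → (55.65,91.43) → (71.91,61.69) → (69.56,47.22). Open path.

**Shape 6** — `<path>` open polyline, stroke `#ff8800` → engrave (S227, F3555). Machine vertices: (10.15,101.54) → (73.76,54.16) → (132.16,144.75) → (34.62,25.54) → (42.92,106.39) → (19.91,8.42). Open path.

G21
G90
G0 X96.07 Y16.32
M3 S227
G1 X94.68 Y19.69 F3555
G1 X91.31 Y21.08
G1 X87.94 Y19.69
G1 X86.55 Y16.32
G1 X87.94 Y12.95
G1 X91.31 Y11.56
G1 X94.68 Y12.95
G1 X96.07 Y16.32
M5
G0 X23.02 Y61.53
M3 S227
G1 X35.24 Y60.00 F3555
G1 X27.81 Y50.18
G1 X23.02 Y61.53
M5
G0 X11.71 Y95.21
M3 S227
G1 X34.95 Y95.21 F3555
G1 X34.95 Y57.03
G1 X11.71 Y57.03
G1 X11.71 Y95.21
M5
G0 X138.66 Y91.53
M3 S227
G1 X137.20 Y95.07 F3555
G1 X133.66 Y96.53
G1 X130.12 Y95.07
G1 X128.66 Y91.53
G1 X130.12 Y87.99
G1 X133.66 Y86.53
G1 X137.20 Y87.99
G1 X138.66 Y91.53
M5
G0 X14.15 Y145.36
M3 S227
G1 X32.49 Y123.60 F3555
G1 X55.65 Y91.43
G1 X71.91 Y61.69
G1 X69.56 Y47.22
M5
G0 X10.15 Y101.54
M3 S227
G1 X73.76 Y54.16 F3555
G1 X132.16 Y144.75
G1 X34.62 Y25.54
G1 X42.92 Y106.39
G1 X19.91 Y8.42
M5
G0 X0.00 Y0.00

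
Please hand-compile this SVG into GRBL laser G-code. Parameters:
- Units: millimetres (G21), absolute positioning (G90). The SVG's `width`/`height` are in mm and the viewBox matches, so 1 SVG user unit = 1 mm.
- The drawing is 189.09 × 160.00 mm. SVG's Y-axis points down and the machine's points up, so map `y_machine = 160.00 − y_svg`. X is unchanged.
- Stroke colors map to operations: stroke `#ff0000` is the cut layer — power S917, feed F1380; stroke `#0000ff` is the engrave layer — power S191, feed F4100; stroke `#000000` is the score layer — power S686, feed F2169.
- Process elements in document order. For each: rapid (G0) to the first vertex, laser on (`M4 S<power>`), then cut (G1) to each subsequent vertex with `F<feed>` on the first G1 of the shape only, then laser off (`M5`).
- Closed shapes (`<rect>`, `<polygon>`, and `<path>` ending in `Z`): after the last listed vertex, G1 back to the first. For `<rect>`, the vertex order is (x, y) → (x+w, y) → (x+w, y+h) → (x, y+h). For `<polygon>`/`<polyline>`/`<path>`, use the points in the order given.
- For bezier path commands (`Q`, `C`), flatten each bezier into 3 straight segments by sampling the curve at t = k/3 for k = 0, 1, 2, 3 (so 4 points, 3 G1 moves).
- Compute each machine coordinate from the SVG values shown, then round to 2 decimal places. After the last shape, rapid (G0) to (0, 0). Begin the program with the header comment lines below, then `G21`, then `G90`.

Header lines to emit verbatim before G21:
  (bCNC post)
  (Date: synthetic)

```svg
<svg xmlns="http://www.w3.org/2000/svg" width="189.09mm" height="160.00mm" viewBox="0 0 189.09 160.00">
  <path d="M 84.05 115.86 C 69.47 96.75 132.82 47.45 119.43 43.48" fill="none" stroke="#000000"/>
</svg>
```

(bCNC post)
(Date: synthetic)
G21
G90
G0 X84.05 Y44.14
M4 S686
G1 X89.72 Y70.52 F2169
G1 X112.97 Y100.24
G1 X119.43 Y116.52
M5
G0 X0.00 Y0.00

Since the viewBox matches the mm dimensions, user units are millimetres directly. The only transform is the Y-flip y_m = 160.00 − y_svg.

Shape 1 is a cubic bezier drawn with `<path>`. Its stroke #000000 means score at S686, F2169. After flipping Y the toolpath is (84.05,44.14) → (89.72,70.52) → (112.97,100.24) → (119.43,116.52).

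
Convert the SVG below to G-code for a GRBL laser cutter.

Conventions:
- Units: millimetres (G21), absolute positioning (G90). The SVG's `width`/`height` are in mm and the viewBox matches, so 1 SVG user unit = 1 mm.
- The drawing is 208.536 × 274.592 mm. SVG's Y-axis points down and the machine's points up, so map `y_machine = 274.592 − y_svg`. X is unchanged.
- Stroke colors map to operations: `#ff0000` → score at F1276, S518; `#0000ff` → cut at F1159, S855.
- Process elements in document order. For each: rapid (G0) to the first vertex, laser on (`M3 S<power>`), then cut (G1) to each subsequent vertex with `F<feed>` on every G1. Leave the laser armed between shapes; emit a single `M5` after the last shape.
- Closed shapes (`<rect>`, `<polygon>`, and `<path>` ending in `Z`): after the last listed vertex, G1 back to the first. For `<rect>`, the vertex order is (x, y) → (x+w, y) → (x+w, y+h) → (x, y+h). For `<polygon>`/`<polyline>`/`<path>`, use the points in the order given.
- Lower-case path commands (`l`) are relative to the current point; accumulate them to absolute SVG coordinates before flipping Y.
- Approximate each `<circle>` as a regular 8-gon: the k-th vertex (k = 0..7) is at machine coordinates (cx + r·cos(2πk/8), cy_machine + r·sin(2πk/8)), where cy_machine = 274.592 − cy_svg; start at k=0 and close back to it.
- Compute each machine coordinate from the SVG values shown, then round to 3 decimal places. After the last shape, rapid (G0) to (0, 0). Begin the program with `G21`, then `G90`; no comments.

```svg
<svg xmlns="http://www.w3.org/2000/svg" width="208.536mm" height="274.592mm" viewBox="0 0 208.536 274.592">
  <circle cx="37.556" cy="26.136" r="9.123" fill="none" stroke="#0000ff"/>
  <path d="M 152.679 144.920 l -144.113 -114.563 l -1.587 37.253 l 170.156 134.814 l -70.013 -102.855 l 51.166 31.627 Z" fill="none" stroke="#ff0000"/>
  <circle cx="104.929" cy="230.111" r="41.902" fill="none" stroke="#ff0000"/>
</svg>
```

G21
G90
G0 X46.679 Y248.456
M3 S855
G1 X44.007 Y254.907 F1159
G1 X37.556 Y257.579 F1159
G1 X31.105 Y254.907 F1159
G1 X28.433 Y248.456 F1159
G1 X31.105 Y242.005 F1159
G1 X37.556 Y239.333 F1159
G1 X44.007 Y242.005 F1159
G1 X46.679 Y248.456 F1159
G0 X152.679 Y129.672
M3 S518
G1 X8.566 Y244.235 F1276
G1 X6.979 Y206.982 F1276
G1 X177.135 Y72.168 F1276
G1 X107.122 Y175.023 F1276
G1 X158.288 Y143.396 F1276
G1 X152.679 Y129.672 F1276
G0 X146.831 Y44.481
M3 S518
G1 X134.558 Y74.110 F1276
G1 X104.929 Y86.383 F1276
G1 X75.300 Y74.110 F1276
G1 X63.027 Y44.481 F1276
G1 X75.300 Y14.852 F1276
G1 X104.929 Y2.579 F1276
G1 X134.558 Y14.852 F1276
G1 X146.831 Y44.481 F1276
M5
G0 X0.000 Y0.000

Since the viewBox matches the mm dimensions, user units are millimetres directly. The only transform is the Y-flip y_m = 274.592 − y_svg.

Shape 1 is a circle drawn with `<circle>`. Its stroke #0000ff means cut at S855, F1159. After flipping Y the toolpath is (46.679,248.456) → (44.007,254.907) → (37.556,257.579) → (31.105,254.907) → (28.433,248.456) → (31.105,242.005) → (37.556,239.333) → (44.007,242.005) → (46.679,248.456), returning to the start.

Shape 2 is a closed polygon drawn with `<path>`. Its stroke #ff0000 means score at S518, F1276. After flipping Y the toolpath is (152.679,129.672) → (8.566,244.235) → (6.979,206.982) → (177.135,72.168) → (107.122,175.023) → (158.288,143.396) → (152.679,129.672), returning to the start.

Shape 3 is a circle drawn with `<circle>`. Its stroke #ff0000 means score at S518, F1276. After flipping Y the toolpath is (146.831,44.481) → (134.558,74.110) → (104.929,86.383) → (75.300,74.110) → (63.027,44.481) → (75.300,14.852) → (104.929,2.579) → (134.558,14.852) → (146.831,44.481), returning to the start.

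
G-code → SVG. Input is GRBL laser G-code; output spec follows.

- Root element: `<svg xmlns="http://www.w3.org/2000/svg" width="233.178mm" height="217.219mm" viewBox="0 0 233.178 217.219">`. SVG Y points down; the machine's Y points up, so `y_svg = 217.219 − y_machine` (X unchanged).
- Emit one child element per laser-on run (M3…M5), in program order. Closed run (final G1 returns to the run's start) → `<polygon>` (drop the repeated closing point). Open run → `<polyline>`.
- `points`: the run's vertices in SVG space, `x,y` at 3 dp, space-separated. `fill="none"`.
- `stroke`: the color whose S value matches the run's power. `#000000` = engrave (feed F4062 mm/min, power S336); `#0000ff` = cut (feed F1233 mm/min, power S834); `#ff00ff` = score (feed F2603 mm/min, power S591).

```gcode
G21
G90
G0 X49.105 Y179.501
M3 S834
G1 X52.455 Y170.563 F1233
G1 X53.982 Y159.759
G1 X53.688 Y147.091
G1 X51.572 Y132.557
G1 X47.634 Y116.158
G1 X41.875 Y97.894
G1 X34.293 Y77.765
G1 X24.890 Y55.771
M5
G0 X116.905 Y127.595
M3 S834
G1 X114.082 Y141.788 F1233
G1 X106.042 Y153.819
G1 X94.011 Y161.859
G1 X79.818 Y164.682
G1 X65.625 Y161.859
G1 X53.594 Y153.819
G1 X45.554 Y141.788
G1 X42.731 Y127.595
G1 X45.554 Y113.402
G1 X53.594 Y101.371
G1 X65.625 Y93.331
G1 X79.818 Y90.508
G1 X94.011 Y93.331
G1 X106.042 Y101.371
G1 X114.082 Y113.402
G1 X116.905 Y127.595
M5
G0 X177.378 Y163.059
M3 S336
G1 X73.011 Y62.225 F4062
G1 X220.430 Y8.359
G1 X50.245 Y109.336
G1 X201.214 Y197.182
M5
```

Machine Y-up, SVG Y-down with viewBox height 217.219, so y_svg = 217.219 − y_machine; X carries over.

Run 1: S834 ⇒ cut layer `#0000ff`. The run is open, so emit a `<polyline>` with points (Y-flipped): 49.105,37.718 52.455,46.656 53.982,57.460 53.688,70.128 51.572,84.662 47.634,101.061 41.875,119.325 34.293,139.454 24.890,161.448.

Run 2: S834 ⇒ cut layer `#0000ff`. The run returns to its start, so emit a `<polygon>` with points (Y-flipped): 116.905,89.624 114.082,75.431 106.042,63.400 94.011,55.360 79.818,52.537 65.625,55.360 53.594,63.400 45.554,75.431 42.731,89.624 45.554,103.817 53.594,115.848 65.625,123.888 79.818,126.711 94.011,123.888 106.042,115.848 114.082,103.817.

Run 3: power S336 maps to stroke `#000000` (engrave). The run is open, so emit a `<polyline>` with points (Y-flipped): 177.378,54.160 73.011,154.994 220.430,208.860 50.245,107.883 201.214,20.037.

<svg xmlns="http://www.w3.org/2000/svg" width="233.178mm" height="217.219mm" viewBox="0 0 233.178 217.219">
  <polyline points="49.105,37.718 52.455,46.656 53.982,57.460 53.688,70.128 51.572,84.662 47.634,101.061 41.875,119.325 34.293,139.454 24.890,161.448" fill="none" stroke="#0000ff"/>
  <polygon points="116.905,89.624 114.082,75.431 106.042,63.400 94.011,55.360 79.818,52.537 65.625,55.360 53.594,63.400 45.554,75.431 42.731,89.624 45.554,103.817 53.594,115.848 65.625,123.888 79.818,126.711 94.011,123.888 106.042,115.848 114.082,103.817" fill="none" stroke="#0000ff"/>
  <polyline points="177.378,54.160 73.011,154.994 220.430,208.860 50.245,107.883 201.214,20.037" fill="none" stroke="#000000"/>
</svg>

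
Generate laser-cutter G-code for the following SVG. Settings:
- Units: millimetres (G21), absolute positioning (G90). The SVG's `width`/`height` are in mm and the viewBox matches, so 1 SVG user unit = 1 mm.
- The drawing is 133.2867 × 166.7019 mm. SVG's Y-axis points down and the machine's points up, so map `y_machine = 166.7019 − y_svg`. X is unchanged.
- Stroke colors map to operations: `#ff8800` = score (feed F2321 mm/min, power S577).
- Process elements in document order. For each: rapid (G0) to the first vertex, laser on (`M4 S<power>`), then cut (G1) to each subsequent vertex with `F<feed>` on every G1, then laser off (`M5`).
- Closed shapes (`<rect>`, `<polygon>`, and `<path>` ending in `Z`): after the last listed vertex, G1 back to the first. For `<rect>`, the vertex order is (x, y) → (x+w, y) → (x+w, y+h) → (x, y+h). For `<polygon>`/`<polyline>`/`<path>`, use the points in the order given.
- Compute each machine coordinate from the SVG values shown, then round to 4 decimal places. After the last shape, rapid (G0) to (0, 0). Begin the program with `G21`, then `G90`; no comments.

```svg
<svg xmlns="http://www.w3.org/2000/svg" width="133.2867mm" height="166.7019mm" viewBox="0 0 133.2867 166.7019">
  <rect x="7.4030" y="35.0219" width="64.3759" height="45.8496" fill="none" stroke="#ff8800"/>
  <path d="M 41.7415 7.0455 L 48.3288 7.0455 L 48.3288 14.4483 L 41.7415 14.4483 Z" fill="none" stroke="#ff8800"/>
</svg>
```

viewBox `0 0 133.2867 166.7019` with mm width/height → 1 unit = 1 mm. Flip: y_m = 166.7019 − y_svg.

**Shape 1** — `<rect>` rectangle, stroke `#ff8800` → score (S577, F2321). Machine vertices: (7.4030,131.6800) → (71.7789,131.6800) → (71.7789,85.8304) → (7.4030,85.8304) → (7.4030,131.6800). Closed: final G1 returns to the first vertex.

**Shape 2** — `<path>` rectangle, stroke `#ff8800` → score (S577, F2321). Machine vertices: (41.7415,159.6564) → (48.3288,159.6564) → (48.3288,152.2536) → (41.7415,152.2536) → (41.7415,159.6564). Closed: final G1 returns to the first vertex.

G21
G90
G0 X7.4030 Y131.6800
M4 S577
G1 X71.7789 Y131.6800 F2321
G1 X71.7789 Y85.8304 F2321
G1 X7.4030 Y85.8304 F2321
G1 X7.4030 Y131.6800 F2321
M5
G0 X41.7415 Y159.6564
M4 S577
G1 X48.3288 Y159.6564 F2321
G1 X48.3288 Y152.2536 F2321
G1 X41.7415 Y152.2536 F2321
G1 X41.7415 Y159.6564 F2321
M5
G0 X0.0000 Y0.0000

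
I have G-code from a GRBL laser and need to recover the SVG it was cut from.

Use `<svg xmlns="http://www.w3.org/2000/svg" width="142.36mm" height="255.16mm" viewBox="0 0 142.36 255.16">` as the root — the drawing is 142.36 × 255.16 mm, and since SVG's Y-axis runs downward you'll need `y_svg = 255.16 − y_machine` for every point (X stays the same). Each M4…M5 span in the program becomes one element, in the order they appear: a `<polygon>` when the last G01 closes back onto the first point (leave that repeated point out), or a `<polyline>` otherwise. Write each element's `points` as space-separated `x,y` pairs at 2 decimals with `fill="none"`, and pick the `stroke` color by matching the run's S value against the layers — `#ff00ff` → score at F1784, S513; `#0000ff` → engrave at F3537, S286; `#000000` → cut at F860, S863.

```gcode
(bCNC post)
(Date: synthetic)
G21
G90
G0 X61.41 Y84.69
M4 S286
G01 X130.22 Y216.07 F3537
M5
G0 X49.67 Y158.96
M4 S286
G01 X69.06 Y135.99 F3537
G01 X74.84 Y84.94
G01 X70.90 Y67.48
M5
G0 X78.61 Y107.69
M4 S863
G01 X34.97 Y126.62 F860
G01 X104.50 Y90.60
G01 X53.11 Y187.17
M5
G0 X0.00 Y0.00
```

y_svg = 255.16 − y_m.

[1] S286→`#0000ff` (engrave); open run; points: 61.41,170.47 130.22,39.09

[2] S286→`#0000ff` (engrave); open run; points: 49.67,96.20 69.06,119.17 74.84,170.22 70.90,187.68

[3] S863→`#000000` (cut); open run; points: 78.61,147.47 34.97,128.54 104.50,164.56 53.11,67.99

<svg xmlns="http://www.w3.org/2000/svg" width="142.36mm" height="255.16mm" viewBox="0 0 142.36 255.16">
  <polyline points="61.41,170.47 130.22,39.09" fill="none" stroke="#0000ff"/>
  <polyline points="49.67,96.20 69.06,119.17 74.84,170.22 70.90,187.68" fill="none" stroke="#0000ff"/>
  <polyline points="78.61,147.47 34.97,128.54 104.50,164.56 53.11,67.99" fill="none" stroke="#000000"/>
</svg>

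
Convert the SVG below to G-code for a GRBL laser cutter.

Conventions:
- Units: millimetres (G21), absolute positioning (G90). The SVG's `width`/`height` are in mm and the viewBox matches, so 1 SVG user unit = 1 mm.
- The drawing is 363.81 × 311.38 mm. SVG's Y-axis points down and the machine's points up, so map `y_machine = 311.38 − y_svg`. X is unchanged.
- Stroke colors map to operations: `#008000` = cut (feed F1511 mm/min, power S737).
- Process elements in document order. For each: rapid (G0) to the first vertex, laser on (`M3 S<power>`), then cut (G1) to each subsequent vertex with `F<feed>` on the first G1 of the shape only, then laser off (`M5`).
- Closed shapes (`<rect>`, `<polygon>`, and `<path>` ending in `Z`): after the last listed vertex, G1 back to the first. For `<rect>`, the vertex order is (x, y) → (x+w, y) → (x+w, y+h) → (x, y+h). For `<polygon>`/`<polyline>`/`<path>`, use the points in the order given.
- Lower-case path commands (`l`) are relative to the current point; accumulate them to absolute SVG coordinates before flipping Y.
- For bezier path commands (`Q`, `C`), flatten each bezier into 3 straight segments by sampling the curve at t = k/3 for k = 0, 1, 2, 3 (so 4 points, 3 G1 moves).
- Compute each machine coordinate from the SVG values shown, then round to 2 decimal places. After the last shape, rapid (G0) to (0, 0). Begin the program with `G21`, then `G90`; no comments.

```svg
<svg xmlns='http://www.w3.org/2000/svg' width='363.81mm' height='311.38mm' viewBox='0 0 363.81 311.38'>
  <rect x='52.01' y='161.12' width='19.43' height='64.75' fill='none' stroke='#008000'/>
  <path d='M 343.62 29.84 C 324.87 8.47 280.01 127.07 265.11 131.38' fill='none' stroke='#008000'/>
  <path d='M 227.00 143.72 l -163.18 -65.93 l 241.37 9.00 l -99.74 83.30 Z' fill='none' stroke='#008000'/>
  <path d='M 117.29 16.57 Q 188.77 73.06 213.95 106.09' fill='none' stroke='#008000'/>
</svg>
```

viewBox `0 0 363.81 311.38` with mm width/height → 1 unit = 1 mm. Flip: y_m = 311.38 − y_svg.

**Shape 1** — `<rect>` rectangle, stroke `#008000` → cut (S737, F1511). Machine vertices: (52.01,150.26) → (71.44,150.26) → (71.44,85.51) → (52.01,85.51) → (52.01,150.26). Closed: final G1 returns to the first vertex.

**Shape 2** — `<path>` cubic bezier, stroke `#008000` → cut (S737, F1511). Control points (SVG): P0=(343.62,29.84), P1=(324.87,8.47), P2=(280.01,127.07), P3=(265.11,131.38); sampled at t=k/3. Machine vertices: (343.62,281.54) → (318.24,265.67) → (287.92,212.99) → (265.11,180.00). Open path.

**Shape 3** — `<path>` closed polygon, stroke `#008000` → cut (S737, F1511). Machine vertices: (227.00,167.66) → (63.82,233.59) → (305.19,224.59) → (205.45,141.29) → (227.00,167.66). Closed: final G1 returns to the first vertex.

**Shape 4** — `<path>` quadratic bezier, stroke `#008000` → cut (S737, F1511). Control points (SVG): P0=(117.29,16.57), P1=(188.77,73.06), P2=(213.95,106.09); sampled at t=k/3. Machine vertices: (117.29,294.81) → (159.80,259.76) → (192.02,229.92) → (213.95,205.29). Open path.

G21
G90
G0 X52.01 Y150.26
M3 S737
G1 X71.44 Y150.26 F1511
G1 X71.44 Y85.51
G1 X52.01 Y85.51
G1 X52.01 Y150.26
M5
G0 X343.62 Y281.54
M3 S737
G1 X318.24 Y265.67 F1511
G1 X287.92 Y212.99
G1 X265.11 Y180.00
M5
G0 X227.00 Y167.66
M3 S737
G1 X63.82 Y233.59 F1511
G1 X305.19 Y224.59
G1 X205.45 Y141.29
G1 X227.00 Y167.66
M5
G0 X117.29 Y294.81
M3 S737
G1 X159.80 Y259.76 F1511
G1 X192.02 Y229.92
G1 X213.95 Y205.29
M5
G0 X0.00 Y0.00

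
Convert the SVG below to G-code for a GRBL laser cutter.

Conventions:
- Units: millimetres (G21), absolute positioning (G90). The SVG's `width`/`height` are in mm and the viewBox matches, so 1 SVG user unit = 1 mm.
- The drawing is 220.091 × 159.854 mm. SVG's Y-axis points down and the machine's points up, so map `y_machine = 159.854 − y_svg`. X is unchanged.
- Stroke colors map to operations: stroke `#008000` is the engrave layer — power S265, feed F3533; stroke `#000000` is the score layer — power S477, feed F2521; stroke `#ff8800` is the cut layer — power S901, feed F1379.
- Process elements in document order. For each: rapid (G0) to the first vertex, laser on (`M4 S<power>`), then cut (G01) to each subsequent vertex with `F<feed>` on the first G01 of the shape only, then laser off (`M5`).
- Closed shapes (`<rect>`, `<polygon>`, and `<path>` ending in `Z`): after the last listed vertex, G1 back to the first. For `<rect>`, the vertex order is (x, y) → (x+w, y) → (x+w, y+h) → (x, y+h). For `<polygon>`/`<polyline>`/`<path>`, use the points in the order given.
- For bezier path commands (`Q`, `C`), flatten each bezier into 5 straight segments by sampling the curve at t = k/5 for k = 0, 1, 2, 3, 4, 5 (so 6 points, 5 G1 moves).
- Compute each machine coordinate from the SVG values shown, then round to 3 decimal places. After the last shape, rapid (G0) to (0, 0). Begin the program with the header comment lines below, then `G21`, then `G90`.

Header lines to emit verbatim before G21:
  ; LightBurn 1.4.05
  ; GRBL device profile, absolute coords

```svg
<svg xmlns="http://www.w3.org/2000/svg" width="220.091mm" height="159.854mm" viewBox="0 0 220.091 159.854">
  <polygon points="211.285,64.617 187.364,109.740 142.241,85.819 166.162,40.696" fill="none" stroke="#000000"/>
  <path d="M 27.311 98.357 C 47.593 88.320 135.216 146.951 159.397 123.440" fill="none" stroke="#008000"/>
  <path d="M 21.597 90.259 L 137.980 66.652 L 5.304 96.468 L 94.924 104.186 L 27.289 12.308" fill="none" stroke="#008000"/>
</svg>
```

; LightBurn 1.4.05
; GRBL device profile, absolute coords
G21
G90
G0 X211.285 Y95.237
M4 S477
G01 X187.364 Y50.114 F2521
G01 X142.241 Y74.035
G01 X166.162 Y119.158
G01 X211.285 Y95.237
M5
G0 X27.311 Y61.497
M4 S265
G01 X46.515 Y60.486 F3533
G01 X75.603 Y50.233
G01 X108.298 Y37.977
G01 X138.322 Y30.958
G01 X159.397 Y36.414
M5
G0 X21.597 Y69.595
M4 S265
G01 X137.980 Y93.202 F3533
G01 X5.304 Y63.386
G01 X94.924 Y55.668
G01 X27.289 Y147.546
M5
G0 X0.000 Y0.000

1 u = 1 mm; y_m = 159.854 − y.

[1] `<polygon>` regular polygon, #000000→score S477 F2521: (211.285,95.237) → (187.364,50.114) → (142.241,74.035) → (166.162,119.158) → (211.285,95.237) (closed)

[2] `<path>` cubic bezier, #008000→engrave S265 F3533: (27.311,61.497) → (46.515,60.486) → (75.603,50.233) → (108.298,37.977) → (138.322,30.958) → (159.397,36.414)

[3] `<path>` open polyline, #008000→engrave S265 F3533: (21.597,69.595) → (137.980,93.202) → (5.304,63.386) → (94.924,55.668) → (27.289,147.546)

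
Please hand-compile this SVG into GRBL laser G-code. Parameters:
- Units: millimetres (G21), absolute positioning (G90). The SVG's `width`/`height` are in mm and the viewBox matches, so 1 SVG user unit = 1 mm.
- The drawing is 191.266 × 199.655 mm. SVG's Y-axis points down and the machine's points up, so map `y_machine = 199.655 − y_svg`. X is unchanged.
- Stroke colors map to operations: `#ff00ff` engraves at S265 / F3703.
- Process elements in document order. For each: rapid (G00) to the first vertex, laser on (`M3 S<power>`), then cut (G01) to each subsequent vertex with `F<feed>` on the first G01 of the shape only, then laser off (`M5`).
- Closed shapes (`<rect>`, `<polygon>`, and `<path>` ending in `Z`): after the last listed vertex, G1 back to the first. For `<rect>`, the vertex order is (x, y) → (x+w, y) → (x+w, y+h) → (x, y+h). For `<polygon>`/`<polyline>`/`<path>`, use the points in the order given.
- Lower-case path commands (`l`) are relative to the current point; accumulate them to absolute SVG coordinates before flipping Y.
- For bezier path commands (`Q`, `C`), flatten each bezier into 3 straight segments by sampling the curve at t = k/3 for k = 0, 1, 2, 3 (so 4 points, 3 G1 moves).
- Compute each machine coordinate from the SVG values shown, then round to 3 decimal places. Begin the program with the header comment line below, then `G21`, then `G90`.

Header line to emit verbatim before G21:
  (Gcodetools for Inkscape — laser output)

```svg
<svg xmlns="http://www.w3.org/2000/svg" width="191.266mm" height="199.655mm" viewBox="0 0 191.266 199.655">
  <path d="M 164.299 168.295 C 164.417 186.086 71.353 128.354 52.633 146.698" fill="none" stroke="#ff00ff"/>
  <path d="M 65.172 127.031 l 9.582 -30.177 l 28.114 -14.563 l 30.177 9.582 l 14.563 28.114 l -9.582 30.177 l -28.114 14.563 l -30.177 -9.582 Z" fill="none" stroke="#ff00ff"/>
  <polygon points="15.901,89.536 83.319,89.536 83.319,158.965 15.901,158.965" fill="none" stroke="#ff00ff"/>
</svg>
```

(Gcodetools for Inkscape — laser output)
G21
G90
G00 X164.299 Y31.360
M3 S265
G01 X139.561 Y33.129 F3703
G01 X89.930 Y51.557
G01 X52.633 Y52.957
M5
G00 X65.172 Y72.624
M3 S265
G01 X74.754 Y102.801 F3703
G01 X102.868 Y117.364
G01 X133.045 Y107.782
G01 X147.608 Y79.668
G01 X138.026 Y49.491
G01 X109.912 Y34.928
G01 X79.735 Y44.510
G01 X65.172 Y72.624
M5
G00 X15.901 Y110.119
M3 S265
G01 X83.319 Y110.119 F3703
G01 X83.319 Y40.690
G01 X15.901 Y40.690
G01 X15.901 Y110.119
M5

viewBox `0 0 191.266 199.655` with mm width/height → 1 unit = 1 mm. Flip: y_m = 199.655 − y_svg.

**Shape 1** — `<path>` cubic bezier, stroke `#ff00ff` → engrave (S265, F3703). Control points (SVG): P0=(164.299,168.295), P1=(164.417,186.086), P2=(71.353,128.354), P3=(52.633,146.698); sampled at t=k/3. Machine vertices: (164.299,31.360) → (139.561,33.129) → (89.930,51.557) → (52.633,52.957). Open path.

**Shape 2** — `<path>` regular polygon, stroke `#ff00ff` → engrave (S265, F3703). Machine vertices: (65.172,72.624) → (74.754,102.801) → (102.868,117.364) → (133.045,107.782) → (147.608,79.668) → (138.026,49.491) → (109.912,34.928) → (79.735,44.510) → (65.172,72.624). Closed: final G1 returns to the first vertex.

**Shape 3** — `<polygon>` rectangle, stroke `#ff00ff` → engrave (S265, F3703). Machine vertices: (15.901,110.119) → (83.319,110.119) → (83.319,40.690) → (15.901,40.690) → (15.901,110.119). Closed: final G1 returns to the first vertex.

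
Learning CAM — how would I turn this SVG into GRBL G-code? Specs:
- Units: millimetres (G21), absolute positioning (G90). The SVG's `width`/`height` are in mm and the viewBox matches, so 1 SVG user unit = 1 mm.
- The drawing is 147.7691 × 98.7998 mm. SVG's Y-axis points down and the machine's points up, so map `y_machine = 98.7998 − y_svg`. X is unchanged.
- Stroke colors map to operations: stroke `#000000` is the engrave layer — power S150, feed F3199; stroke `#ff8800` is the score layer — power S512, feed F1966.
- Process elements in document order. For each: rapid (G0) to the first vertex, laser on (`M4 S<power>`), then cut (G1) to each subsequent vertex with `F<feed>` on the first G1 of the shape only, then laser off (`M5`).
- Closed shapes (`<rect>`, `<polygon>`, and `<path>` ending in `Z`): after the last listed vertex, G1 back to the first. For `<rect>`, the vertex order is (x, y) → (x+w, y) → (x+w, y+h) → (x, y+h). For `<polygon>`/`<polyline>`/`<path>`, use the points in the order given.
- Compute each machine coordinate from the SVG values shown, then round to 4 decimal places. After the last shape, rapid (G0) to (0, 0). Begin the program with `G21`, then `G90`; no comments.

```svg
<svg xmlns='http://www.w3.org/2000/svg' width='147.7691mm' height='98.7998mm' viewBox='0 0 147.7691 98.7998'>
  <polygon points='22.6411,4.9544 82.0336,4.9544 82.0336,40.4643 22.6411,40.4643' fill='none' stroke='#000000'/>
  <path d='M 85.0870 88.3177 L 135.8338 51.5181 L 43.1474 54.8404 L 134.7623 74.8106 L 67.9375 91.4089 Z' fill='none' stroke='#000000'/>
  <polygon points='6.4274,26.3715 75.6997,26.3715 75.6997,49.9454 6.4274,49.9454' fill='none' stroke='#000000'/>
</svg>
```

G21
G90
G0 X22.6411 Y93.8454
M4 S150
G1 X82.0336 Y93.8454 F3199
G1 X82.0336 Y58.3355
G1 X22.6411 Y58.3355
G1 X22.6411 Y93.8454
M5
G0 X85.0870 Y10.4821
M4 S150
G1 X135.8338 Y47.2817 F3199
G1 X43.1474 Y43.9594
G1 X134.7623 Y23.9892
G1 X67.9375 Y7.3909
G1 X85.0870 Y10.4821
M5
G0 X6.4274 Y72.4283
M4 S150
G1 X75.6997 Y72.4283 F3199
G1 X75.6997 Y48.8544
G1 X6.4274 Y48.8544
G1 X6.4274 Y72.4283
M5
G0 X0.0000 Y0.0000

Since the viewBox matches the mm dimensions, user units are millimetres directly. The only transform is the Y-flip y_m = 98.7998 − y_svg.

Shape 1 is a rectangle drawn with `<polygon>`. Its stroke #000000 means engrave at S150, F3199. After flipping Y the toolpath is (22.6411,93.8454) → (82.0336,93.8454) → (82.0336,58.3355) → (22.6411,58.3355) → (22.6411,93.8454), returning to the start.

Shape 2 is a closed polygon drawn with `<path>`. Its stroke #000000 means engrave at S150, F3199. After flipping Y the toolpath is (85.0870,10.4821) → (135.8338,47.2817) → (43.1474,43.9594) → (134.7623,23.9892) → (67.9375,7.3909) → (85.0870,10.4821), returning to the start.

Shape 3 is a rectangle drawn with `<polygon>`. Its stroke #000000 means engrave at S150, F3199. After flipping Y the toolpath is (6.4274,72.4283) → (75.6997,72.4283) → (75.6997,48.8544) → (6.4274,48.8544) → (6.4274,72.4283), returning to the start.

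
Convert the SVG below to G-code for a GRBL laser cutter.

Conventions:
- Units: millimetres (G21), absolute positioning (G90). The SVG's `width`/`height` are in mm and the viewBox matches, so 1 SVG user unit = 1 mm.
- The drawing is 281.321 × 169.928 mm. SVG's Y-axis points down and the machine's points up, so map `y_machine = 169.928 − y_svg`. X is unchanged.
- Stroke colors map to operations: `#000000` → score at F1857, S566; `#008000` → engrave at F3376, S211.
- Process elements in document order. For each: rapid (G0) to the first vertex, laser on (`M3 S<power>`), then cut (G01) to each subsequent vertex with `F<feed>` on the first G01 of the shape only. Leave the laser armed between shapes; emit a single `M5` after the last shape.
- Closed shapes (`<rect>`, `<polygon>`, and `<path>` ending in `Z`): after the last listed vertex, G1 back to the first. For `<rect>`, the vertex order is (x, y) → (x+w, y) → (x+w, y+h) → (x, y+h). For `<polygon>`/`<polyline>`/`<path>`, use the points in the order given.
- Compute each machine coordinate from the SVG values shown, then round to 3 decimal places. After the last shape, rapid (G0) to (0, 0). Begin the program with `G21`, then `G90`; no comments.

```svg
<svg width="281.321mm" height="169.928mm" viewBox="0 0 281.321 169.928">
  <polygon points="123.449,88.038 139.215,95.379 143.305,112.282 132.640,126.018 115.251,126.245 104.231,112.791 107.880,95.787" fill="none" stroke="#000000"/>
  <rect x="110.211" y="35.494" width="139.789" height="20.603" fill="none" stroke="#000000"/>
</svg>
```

G21
G90
G0 X123.449 Y81.890
M3 S566
G01 X139.215 Y74.549 F1857
G01 X143.305 Y57.646
G01 X132.640 Y43.910
G01 X115.251 Y43.683
G01 X104.231 Y57.137
G01 X107.880 Y74.141
G01 X123.449 Y81.890
G0 X110.211 Y134.434
M3 S566
G01 X250.000 Y134.434 F1857
G01 X250.000 Y113.831
G01 X110.211 Y113.831
G01 X110.211 Y134.434
M5
G0 X0.000 Y0.000

Since the viewBox matches the mm dimensions, user units are millimetres directly. The only transform is the Y-flip y_m = 169.928 − y_svg.

Shape 1 is a regular polygon drawn with `<polygon>`. Its stroke #000000 means score at S566, F1857. After flipping Y the toolpath is (123.449,81.890) → (139.215,74.549) → (143.305,57.646) → (132.640,43.910) → (115.251,43.683) → (104.231,57.137) → (107.880,74.141) → (123.449,81.890), returning to the start.

Shape 2 is a rectangle drawn with `<rect>`. Its stroke #000000 means score at S566, F1857. After flipping Y the toolpath is (110.211,134.434) → (250.000,134.434) → (250.000,113.831) → (110.211,113.831) → (110.211,134.434), returning to the start.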